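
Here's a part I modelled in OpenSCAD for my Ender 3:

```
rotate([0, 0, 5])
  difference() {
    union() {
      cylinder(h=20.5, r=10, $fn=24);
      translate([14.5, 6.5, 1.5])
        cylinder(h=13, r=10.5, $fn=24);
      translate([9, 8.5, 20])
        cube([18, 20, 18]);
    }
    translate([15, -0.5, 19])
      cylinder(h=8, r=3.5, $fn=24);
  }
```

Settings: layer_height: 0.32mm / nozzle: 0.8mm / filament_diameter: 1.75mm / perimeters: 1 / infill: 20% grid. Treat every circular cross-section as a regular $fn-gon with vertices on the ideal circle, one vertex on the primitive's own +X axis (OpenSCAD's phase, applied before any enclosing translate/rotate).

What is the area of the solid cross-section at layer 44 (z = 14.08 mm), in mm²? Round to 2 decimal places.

613.83 mm²

At z = 14.08 mm: the r=10 cylinder gives a regular 24-gon of circumradius 10 (constant along its height) (area = (24/2)·10.000²·sin(360°/24) = 310.58 mm²); the r=10.5 cylinder at (14.5, 6.5) contributes a regular 24-gon of circumradius 10.5 (area = (24/2)·10.500²·sin(360°/24) = 342.42 mm²); the cube at (9, 8.5) does not reach this height (z outside [20, 38]); Merging all regions: the regions partially overlap — summed areas 653.00 mm² minus the doubly-counted overlap 39.17 mm² gives 613.83 mm² — area = 613.83 mm²; the cylinder at (15, -0.5) does not reach this height (z outside [19, 27]); Taking the first minus the rest: none of the subtracted shapes is present at this height, so that combined region is unchanged — area = 613.83 mm²; (rotated 5° about Z; rotation is an isometry so areas/perimeters/island counts are preserved). Overall, the cross-section is a single solid region. Net area = 613.83 mm².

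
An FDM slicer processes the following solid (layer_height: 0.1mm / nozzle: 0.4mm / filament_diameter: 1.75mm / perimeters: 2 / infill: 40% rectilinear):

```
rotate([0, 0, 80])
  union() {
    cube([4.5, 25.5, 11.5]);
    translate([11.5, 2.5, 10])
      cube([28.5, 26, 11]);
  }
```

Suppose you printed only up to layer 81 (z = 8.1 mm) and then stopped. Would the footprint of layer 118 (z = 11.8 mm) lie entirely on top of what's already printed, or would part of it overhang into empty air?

Compare the two slices. At z = 8.1: the 4.5×25.5 cube contributes its full rectangle (area 114.75 mm²); the cube at (11.5, 2.5) does not reach this height (z outside [10, 21]); Combining (union): only the 4.5×25.5 cube is present, so the union is just that shape — area = 114.75 mm²; (rotated 80° about Z; rotation is an isometry so areas/perimeters/island counts are preserved). At z = 11.8: the cube does not reach this height (z outside [0, 11.5]); the cube at (11.5, 2.5) (footprint 28.5×26) is included at this height (area 741.00 mm²); Taking the union: only the 28.5×26 cube at (11.5, 2.5) is present, so the union is just that shape — area = 741.00 mm²; (rotated 80° about Z; rotation is an isometry so areas/perimeters/island counts are preserved). Checking containment: at z = 11.8 the cross-section extends beyond the z = 8.1 cross-section by about 741.00 mm².

part overhangs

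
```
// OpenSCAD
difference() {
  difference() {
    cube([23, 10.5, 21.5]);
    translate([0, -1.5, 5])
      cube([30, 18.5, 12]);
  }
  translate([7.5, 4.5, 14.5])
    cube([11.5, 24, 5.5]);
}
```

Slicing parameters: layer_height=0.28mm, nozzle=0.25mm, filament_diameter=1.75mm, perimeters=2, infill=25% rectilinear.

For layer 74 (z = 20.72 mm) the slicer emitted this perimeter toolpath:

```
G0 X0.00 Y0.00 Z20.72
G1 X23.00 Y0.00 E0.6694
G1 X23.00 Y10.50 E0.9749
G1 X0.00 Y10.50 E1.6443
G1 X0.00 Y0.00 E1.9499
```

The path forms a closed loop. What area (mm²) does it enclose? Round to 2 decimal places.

Apply the shoelace formula to the sequence of (X, Y) vertices; enclosed area = 241.50 mm².

241.50 mm²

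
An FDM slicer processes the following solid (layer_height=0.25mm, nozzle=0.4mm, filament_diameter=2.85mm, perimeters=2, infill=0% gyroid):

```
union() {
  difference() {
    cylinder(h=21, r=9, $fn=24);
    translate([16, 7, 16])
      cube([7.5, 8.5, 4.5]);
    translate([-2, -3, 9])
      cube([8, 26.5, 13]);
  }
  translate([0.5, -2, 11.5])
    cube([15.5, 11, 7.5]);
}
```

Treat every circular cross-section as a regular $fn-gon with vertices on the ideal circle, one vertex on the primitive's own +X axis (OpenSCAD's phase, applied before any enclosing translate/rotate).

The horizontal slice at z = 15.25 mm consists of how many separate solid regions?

At z = 15.25 mm: the r=9 cylinder gives a regular 24-gon of circumradius 9 (constant along its height); the cube at (16, 7) is not intersected at this z (z outside [16, 20.5]); the cube at (-2, -3) is present — its section is the full 8×26.5 rectangle; After the difference (first − rest): starting from the r=9 cylinder, the 8×26.5 cube at (-2, -3) partially overlaps it — only the 91.07 mm² overlap (of its 212.00 mm²) is removed, clipping the outline — 1 connected region; the cube at (0.5, -2) is present — its section is the full 15.5×11 rectangle; Taking the union: the regions partially overlap (shared area 19.30 mm²), so overlapping operands fuse into one piece — 1 connected region. The result has 1 disconnected region.

1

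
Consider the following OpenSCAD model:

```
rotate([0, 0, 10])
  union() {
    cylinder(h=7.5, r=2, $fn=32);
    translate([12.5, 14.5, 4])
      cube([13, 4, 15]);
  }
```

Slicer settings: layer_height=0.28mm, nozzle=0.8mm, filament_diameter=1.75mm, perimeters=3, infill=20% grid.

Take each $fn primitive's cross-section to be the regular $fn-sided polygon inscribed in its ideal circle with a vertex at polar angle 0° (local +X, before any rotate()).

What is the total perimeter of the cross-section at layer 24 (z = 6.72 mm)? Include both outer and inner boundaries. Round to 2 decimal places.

46.55 mm

At z = 6.72 mm: the r=2 cylinder contributes a regular 32-gon of circumradius 2 (perimeter = 2·32·2.000·sin(180°/32) = 12.55 mm); the cube at (12.5, 14.5) (footprint 13×4) is included at this height (perimeter 34.00 mm); Merging all regions: the 2 present regions are separate (no shared area or edge), so areas and boundary lengths simply add and each stays a separate island — boundary = 46.55 mm; (rotated 10° about Z; rotation is an isometry so areas/perimeters/island counts are preserved). Overall, the cross-section has 2 separate islands. Total boundary length (outer) = 46.55 mm.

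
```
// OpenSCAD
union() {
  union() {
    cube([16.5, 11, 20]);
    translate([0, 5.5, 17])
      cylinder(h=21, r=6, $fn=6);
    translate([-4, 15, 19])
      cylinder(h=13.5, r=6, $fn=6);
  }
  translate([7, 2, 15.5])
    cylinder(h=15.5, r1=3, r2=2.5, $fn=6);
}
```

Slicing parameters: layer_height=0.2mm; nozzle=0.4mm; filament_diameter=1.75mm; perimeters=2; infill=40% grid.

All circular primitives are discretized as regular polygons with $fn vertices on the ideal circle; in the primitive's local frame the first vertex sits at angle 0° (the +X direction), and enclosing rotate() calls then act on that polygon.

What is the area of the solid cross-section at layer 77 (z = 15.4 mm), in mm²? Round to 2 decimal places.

At z = 15.4 mm: the 16.5×11 cube contributes its full rectangle (area 181.50 mm²); the cylinder at (0, 5.5) is not intersected at this z (z outside [17, 38]); the cylinder at (-4, 15) does not reach this height (z outside [19, 32.5]); Combining (union): only the 16.5×11 cube is present, so the union is just that shape — area = 181.50 mm²; the cone at (7, 2) is not intersected at this z (z outside [15.5, 31]); Taking the union: only the result so far is present, so the union is just that shape — area = 181.50 mm². Overall, the cross-section is a single solid region. Net area = 181.50 mm².

181.50 mm²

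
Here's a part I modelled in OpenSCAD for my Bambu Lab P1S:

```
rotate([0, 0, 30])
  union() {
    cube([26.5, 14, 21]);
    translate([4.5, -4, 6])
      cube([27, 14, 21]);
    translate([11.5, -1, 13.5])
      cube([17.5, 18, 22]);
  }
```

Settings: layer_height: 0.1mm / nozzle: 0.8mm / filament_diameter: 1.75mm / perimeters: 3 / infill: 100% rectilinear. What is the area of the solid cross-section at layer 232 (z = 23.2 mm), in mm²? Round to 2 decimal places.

At z = 23.2 mm: the cube does not reach this height (z outside [0, 21]); the cube at (4.5, -4) is present — its section is the full 27×14 rectangle (area 378.00 mm²); the 17.5×18 cube at (11.5, -1) contributes its full rectangle (area 315.00 mm²); Taking the union: the regions partially overlap — summed areas 693.00 mm² minus the doubly-counted overlap 192.50 mm² gives 500.50 mm² — area = 500.50 mm²; (whole slice rotated 30° about Z — lengths, areas and connectivity unchanged). Overall, the cross-section is a single solid region. Net area = 500.50 mm².

500.50 mm²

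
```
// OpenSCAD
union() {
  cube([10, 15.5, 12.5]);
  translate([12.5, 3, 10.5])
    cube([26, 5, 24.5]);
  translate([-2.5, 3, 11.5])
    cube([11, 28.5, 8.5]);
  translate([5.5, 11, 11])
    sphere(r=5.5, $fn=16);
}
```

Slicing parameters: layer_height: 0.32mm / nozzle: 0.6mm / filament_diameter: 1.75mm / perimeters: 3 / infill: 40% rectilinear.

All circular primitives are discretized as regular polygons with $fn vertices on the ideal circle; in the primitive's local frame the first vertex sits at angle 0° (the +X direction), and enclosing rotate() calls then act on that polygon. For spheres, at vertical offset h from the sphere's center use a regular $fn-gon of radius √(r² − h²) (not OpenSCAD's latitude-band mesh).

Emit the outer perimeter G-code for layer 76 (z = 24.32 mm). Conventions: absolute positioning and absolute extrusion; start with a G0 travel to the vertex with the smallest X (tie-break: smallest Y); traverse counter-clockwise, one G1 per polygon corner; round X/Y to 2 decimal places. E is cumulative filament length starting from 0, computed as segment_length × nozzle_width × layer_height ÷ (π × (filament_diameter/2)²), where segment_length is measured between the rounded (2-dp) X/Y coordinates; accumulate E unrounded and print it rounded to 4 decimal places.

G0 X12.50 Y3.00 Z24.32
G1 X38.50 Y3.00 E2.0754
G1 X38.50 Y8.00 E2.4746
G1 X12.50 Y8.00 E4.5500
G1 X12.50 Y3.00 E4.9491

At z = 24.32 mm: the cube does not reach this height (z outside [0, 12.5]); the 26×5 cube at (12.5, 3) contributes its full rectangle; the cube at (-2.5, 3) is absent (z outside [11.5, 20]); the sphere at (5.5, 11) is not intersected at this z (|z−center|=13.320 > r=5.5); Merging all regions: only the 26×5 cube at (12.5, 3) is present, so the union is just that shape — 1 connected region. The outline is a single polygon with 4 vertices. Extrusion per mm of travel: 0.6 × 0.32 / (π × 0.875²) = 0.079824. Accumulating E over each segment gives final E = 4.9491.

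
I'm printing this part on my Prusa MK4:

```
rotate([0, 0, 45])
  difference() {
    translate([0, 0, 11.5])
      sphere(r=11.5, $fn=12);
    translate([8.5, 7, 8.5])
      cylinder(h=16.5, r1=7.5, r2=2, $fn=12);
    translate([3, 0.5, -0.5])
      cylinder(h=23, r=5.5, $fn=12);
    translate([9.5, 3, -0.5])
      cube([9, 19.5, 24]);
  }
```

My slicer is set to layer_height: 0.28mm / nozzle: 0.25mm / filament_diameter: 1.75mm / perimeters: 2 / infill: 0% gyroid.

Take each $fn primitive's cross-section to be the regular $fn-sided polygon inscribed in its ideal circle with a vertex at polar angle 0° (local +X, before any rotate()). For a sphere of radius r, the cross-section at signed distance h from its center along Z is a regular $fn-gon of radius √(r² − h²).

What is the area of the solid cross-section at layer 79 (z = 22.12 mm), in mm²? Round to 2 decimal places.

At z = 22.12 mm: the r=11.5 sphere slices to a regular 12-gon of circumradius 4.412 (√(r²−h²) with h=10.62 from center) (area = (12/2)·4.412²·sin(360°/12) = 58.40 mm²); the cone at (8.5, 7): at t=0.825 of its height the radius interpolates to r₁+(r₂−r₁)t = 2.960, giving a regular 12-gon of that circumradius (area = (12/2)·2.960²·sin(360°/12) = 26.28 mm²); the cylinder at (3, 0.5): section is a regular 12-gon, circumradius r=5.5 (area = (12/2)·5.500²·sin(360°/12) = 90.75 mm²); the cube at (9.5, 3) is present — its section is the full 9×19.5 rectangle (area 175.50 mm²); After the difference (first − rest): starting from the r=11.5 sphere (58.40 mm²), the cone at (8.5, 7) misses the remaining region (no effect); the r=5.5 cylinder at (3, 0.5) partially overlaps it — only the 43.72 mm² overlap (of its 90.75 mm²) is removed, clipping the outline; the 9×19.5 cube at (9.5, 3) misses the remaining region (no effect) — area = 14.68 mm²; (rotated 45° about Z; rotation is an isometry so areas/perimeters/island counts are preserved). Overall, the cross-section is a single solid region. Net area = 14.68 mm².

14.68 mm²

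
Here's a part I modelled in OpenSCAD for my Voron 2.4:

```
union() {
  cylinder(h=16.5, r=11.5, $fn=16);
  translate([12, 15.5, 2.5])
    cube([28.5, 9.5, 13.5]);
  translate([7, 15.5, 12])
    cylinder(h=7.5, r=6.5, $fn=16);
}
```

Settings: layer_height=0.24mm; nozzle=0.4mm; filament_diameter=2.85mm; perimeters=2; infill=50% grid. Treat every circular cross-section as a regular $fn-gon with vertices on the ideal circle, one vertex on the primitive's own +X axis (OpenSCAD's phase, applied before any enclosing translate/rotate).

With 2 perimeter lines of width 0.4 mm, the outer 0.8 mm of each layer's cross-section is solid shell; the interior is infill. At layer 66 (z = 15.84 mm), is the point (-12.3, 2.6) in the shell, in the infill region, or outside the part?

At z = 15.84 mm: the r=11.5 cylinder gives a regular 16-gon of circumradius 11.5 (constant along its height); the cube at (12, 15.5) (footprint 28.5×9.5) is included at this height; the r=6.5 cylinder at (7, 15.5) contributes a regular 16-gon of circumradius 6.5; Merging all regions: the regions partially overlap (shared area 6.35 mm²), so overlapping operands fuse into one piece — 1 connected region. Overall, the cross-section is a single solid region. The nearest boundary edge runs (-11.50, 0.00)→(-10.62, 4.40); distance from the point to it = 1.29 mm. The point is not inside any of the regions above, so it lies outside the cross-section (1.29 mm from the nearest boundary).

outside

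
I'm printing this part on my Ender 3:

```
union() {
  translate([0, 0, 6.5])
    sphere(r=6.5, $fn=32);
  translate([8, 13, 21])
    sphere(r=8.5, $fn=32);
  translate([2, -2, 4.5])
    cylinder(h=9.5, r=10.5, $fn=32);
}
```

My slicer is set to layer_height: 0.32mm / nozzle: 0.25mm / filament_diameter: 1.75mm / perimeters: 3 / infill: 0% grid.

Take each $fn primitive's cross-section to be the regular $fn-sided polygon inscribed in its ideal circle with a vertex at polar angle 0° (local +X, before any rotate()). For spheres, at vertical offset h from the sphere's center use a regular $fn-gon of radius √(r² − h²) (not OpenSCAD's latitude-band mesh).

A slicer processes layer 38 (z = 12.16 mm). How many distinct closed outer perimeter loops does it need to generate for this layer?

At z = 12.16 mm: the r=6.5 sphere contributes a regular 32-gon of circumradius √(6.5²−5.66²) = 3.196; the sphere at (8, 13) does not reach this height (|z−center|=8.840 > r=8.5); the r=10.5 cylinder at (2, -2) gives a regular 32-gon of circumradius 10.5 (constant along its height); Merging all regions: the r=6.5 sphere lies entirely inside the r=10.5 cylinder at (2, -2), so the union is just the r=10.5 cylinder at (2, -2) — 1 connected region. The result has 1 disconnected region.

1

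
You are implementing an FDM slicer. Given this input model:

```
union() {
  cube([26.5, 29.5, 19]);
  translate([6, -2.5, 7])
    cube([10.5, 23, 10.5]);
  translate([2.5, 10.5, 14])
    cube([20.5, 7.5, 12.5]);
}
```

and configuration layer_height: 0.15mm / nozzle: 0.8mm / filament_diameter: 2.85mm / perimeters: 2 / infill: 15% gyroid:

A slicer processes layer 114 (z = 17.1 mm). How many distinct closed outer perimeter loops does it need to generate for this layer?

1

At z = 17.1 mm: the cube is present — its section is the full 26.5×29.5 rectangle; the 10.5×23 cube at (6, -2.5) contributes its full rectangle; the cube at (2.5, 10.5) is present — its section is the full 20.5×7.5 rectangle; Combining (union): the regions partially overlap (shared area 369.00 mm²), so overlapping operands fuse into one piece — 1 connected region. The result has 1 disconnected region.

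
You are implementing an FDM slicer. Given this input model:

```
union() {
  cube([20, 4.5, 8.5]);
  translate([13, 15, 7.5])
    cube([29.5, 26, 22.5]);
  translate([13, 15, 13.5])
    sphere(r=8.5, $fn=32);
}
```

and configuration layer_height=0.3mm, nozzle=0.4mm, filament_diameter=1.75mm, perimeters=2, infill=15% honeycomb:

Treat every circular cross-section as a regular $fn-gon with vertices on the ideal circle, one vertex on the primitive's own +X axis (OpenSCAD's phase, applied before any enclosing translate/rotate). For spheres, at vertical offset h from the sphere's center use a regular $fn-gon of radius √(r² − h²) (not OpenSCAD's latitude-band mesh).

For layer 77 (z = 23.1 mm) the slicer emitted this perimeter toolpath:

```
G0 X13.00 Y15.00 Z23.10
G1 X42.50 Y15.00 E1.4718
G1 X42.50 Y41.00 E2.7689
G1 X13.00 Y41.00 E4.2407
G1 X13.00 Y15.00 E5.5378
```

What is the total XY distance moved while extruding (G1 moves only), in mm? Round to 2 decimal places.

111.00 mm

Sum the Euclidean lengths of each G1 segment: total = 111.00 mm.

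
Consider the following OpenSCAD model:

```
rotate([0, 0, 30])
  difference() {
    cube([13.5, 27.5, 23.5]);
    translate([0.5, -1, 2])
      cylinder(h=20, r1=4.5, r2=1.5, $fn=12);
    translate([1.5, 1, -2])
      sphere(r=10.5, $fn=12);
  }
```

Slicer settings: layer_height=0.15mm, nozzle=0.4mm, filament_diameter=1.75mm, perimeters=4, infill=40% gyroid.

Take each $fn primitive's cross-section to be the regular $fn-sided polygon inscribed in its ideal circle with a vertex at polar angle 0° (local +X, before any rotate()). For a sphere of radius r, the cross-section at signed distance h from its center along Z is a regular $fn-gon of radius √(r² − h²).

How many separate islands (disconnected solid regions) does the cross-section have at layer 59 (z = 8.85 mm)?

At z = 8.85 mm: the cube (footprint 13.5×27.5) is included at this height; the cone at (0.5, -1) (r1=4.5→r2=1.5) has section circumradius 3.473 here — a regular 12-gon; the sphere at (1.5, 1) is absent (|z−center|=10.850 > r=10.5); Subtracting the remaining from the first: starting from the 13.5×27.5 cube, the cone at (0.5, -1) partially overlaps it — only the 6.91 mm² overlap (of its 36.17 mm²) is removed, clipping the outline — 1 connected region; (whole slice rotated 30° about Z — lengths, areas and connectivity unchanged). Overall, the cross-section is a single solid region. Island count = 1.

1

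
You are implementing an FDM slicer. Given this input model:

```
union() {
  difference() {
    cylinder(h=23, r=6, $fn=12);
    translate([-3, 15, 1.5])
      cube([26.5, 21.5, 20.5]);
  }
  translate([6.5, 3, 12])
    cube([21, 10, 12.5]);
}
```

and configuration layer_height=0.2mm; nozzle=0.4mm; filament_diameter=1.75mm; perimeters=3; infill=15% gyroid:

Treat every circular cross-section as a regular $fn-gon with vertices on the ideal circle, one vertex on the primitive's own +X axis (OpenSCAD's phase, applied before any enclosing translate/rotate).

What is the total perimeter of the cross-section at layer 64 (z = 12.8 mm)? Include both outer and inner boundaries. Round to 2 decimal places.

99.27 mm

At z = 12.8 mm: the r=6 cylinder gives a regular 12-gon of circumradius 6 (constant along its height) (perimeter = 2·12·6.000·sin(180°/12) = 37.27 mm); the cube at (-3, 15) is present — its section is the full 26.5×21.5 rectangle (perimeter 96.00 mm); Taking the first minus the rest: starting from the r=6 cylinder, the 26.5×21.5 cube at (-3, 15) misses the remaining region (no effect) — boundary = 37.27 mm; the 21×10 cube at (6.5, 3) contributes its full rectangle (perimeter 62.00 mm); Merging all regions: the 2 present regions are separate (no shared area or edge), so areas and boundary lengths simply add and each stays a separate island — boundary = 99.27 mm. Overall, the cross-section has 2 separate islands. Total boundary length (outer) = 99.27 mm.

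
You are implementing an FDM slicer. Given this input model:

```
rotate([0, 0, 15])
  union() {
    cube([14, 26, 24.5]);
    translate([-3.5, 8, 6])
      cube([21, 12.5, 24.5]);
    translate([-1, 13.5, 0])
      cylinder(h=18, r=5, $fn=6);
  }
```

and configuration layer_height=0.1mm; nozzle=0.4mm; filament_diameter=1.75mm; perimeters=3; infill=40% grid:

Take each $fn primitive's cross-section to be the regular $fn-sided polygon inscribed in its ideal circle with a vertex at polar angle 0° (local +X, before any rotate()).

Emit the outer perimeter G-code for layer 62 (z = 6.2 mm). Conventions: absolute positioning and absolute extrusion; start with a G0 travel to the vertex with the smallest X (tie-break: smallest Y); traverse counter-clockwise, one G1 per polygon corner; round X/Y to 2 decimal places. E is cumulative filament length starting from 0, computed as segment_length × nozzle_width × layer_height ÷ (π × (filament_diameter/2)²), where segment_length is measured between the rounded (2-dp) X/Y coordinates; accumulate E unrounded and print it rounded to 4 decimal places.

G0 X-9.29 Y11.49 Z6.20
G1 X-5.75 Y7.95 E0.0833
G1 X-5.45 Y6.82 E0.1027
G1 X-2.07 Y7.73 E0.1609
G1 X0.00 Y0.00 E0.2940
G1 X13.52 Y3.62 E0.5267
G1 X11.45 Y11.35 E0.6598
G1 X14.83 Y12.26 E0.7180
G1 X11.60 Y24.33 E0.9258
G1 X8.22 Y23.42 E0.9840
G1 X6.79 Y28.74 E1.0757
G1 X-6.73 Y25.11 E1.3085
G1 X-5.31 Y19.80 E1.3999
G1 X-8.69 Y18.90 E1.4580
G1 X-8.00 Y16.32 E1.5024
G1 X-9.29 Y11.49 E1.5856

At z = 6.2 mm: the 14×26 cube contributes its full rectangle; the cube at (-3.5, 8) is present — its section is the full 21×12.5 rectangle; the cylinder at (-1, 13.5): section is a regular 6-gon, circumradius r=5; Merging all regions: the regions partially overlap (shared area 229.13 mm²), so overlapping operands fuse into one piece — 1 connected region; (rotated 15° about Z; rotation is an isometry so areas/perimeters/island counts are preserved). The outline is a single polygon with 15 vertices. Extrusion per mm of travel: 0.4 × 0.1 / (π × 0.875²) = 0.016630. Accumulating E over each segment gives final E = 1.5856.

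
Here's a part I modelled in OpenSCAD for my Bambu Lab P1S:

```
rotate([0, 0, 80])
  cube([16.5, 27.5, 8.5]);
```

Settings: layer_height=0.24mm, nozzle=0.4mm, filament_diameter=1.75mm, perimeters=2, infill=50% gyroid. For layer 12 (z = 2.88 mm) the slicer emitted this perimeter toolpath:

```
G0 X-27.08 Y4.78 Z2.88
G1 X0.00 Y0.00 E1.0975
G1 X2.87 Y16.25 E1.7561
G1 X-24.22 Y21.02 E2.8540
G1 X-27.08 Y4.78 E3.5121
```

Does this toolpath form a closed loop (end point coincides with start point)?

yes

Start point (G0): (-27.08, 4.78). End point (last G1): the path returns to the start — closed.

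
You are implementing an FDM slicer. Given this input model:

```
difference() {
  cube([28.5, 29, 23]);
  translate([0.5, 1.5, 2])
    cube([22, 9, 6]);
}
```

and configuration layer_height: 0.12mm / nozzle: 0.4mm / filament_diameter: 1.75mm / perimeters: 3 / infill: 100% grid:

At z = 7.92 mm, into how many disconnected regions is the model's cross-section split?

At z = 7.92 mm: the cube is present — its section is the full 28.5×29 rectangle; the cube at (0.5, 1.5) (footprint 22×9) is included at this height; Taking the first minus the rest: starting from the 28.5×29 cube, the 22×9 cube at (0.5, 1.5) lies wholly inside it (removes its full 198.00 mm² and its 62.00 mm outline becomes a hole wall) — 1 connected region with 1 hole. The result has 1 disconnected region.

1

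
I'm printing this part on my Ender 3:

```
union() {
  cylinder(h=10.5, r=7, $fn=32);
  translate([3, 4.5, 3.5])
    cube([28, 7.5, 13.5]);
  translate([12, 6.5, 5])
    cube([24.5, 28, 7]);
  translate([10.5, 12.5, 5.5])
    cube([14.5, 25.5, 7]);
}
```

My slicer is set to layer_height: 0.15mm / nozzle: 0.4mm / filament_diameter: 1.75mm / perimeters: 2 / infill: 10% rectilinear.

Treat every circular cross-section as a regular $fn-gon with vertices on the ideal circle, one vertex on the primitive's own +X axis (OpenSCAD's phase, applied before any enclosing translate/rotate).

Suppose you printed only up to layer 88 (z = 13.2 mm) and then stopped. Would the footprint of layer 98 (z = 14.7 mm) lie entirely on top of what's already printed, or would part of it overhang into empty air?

entirely on top

Compare the two slices. At z = 13.2: the cylinder is absent (z outside [0, 10.5]); the cube at (3, 4.5) (footprint 28×7.5) is included at this height (area 210.00 mm²); the cube at (12, 6.5) is not intersected at this z (z outside [5, 12]); the cube at (10.5, 12.5) is not intersected at this z (z outside [5.5, 12.5]); Taking the union: only the 28×7.5 cube at (3, 4.5) is present, so the union is just that shape — area = 210.00 mm². At z = 14.7: the cylinder is absent (z outside [0, 10.5]); the 28×7.5 cube at (3, 4.5) contributes its full rectangle (area 210.00 mm²); the cube at (12, 6.5) is not intersected at this z (z outside [5, 12]); the cube at (10.5, 12.5) is not intersected at this z (z outside [5.5, 12.5]); Merging all regions: only the 28×7.5 cube at (3, 4.5) is present, so the union is just that shape — area = 210.00 mm². Checking containment: the cross-section at z = 14.7 is a subset of the cross-section at z = 13.2.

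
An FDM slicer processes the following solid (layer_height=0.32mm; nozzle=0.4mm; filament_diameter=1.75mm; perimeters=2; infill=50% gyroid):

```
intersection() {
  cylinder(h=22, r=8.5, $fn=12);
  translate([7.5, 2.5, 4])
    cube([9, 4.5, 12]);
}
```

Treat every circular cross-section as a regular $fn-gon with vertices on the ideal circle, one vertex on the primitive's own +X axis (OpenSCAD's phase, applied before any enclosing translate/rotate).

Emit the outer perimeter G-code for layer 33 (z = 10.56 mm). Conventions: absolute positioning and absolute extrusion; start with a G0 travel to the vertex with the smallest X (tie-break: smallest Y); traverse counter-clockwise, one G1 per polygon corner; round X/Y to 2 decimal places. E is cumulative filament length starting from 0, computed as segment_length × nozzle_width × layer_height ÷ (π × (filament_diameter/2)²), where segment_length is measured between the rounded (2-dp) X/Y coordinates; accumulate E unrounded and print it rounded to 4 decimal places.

G0 X7.50 Y2.50 Z10.56
G1 X7.83 Y2.50 E0.0176
G1 X7.50 Y3.73 E0.0853
G1 X7.50 Y2.50 E0.1508

At z = 10.56 mm: the r=8.5 cylinder contributes a regular 12-gon of circumradius 8.5; the 9×4.5 cube at (7.5, 2.5) contributes its full rectangle; After intersecting: the 9×4.5 cube at (7.5, 2.5) partially overlaps the r=8.5 cylinder; clipping to the common part keeps 0.20 mm² — 1 connected region. The outline is a single polygon with 3 vertices. Extrusion per mm of travel: 0.4 × 0.32 / (π × 0.875²) = 0.053216. Accumulating E over each segment gives final E = 0.1508.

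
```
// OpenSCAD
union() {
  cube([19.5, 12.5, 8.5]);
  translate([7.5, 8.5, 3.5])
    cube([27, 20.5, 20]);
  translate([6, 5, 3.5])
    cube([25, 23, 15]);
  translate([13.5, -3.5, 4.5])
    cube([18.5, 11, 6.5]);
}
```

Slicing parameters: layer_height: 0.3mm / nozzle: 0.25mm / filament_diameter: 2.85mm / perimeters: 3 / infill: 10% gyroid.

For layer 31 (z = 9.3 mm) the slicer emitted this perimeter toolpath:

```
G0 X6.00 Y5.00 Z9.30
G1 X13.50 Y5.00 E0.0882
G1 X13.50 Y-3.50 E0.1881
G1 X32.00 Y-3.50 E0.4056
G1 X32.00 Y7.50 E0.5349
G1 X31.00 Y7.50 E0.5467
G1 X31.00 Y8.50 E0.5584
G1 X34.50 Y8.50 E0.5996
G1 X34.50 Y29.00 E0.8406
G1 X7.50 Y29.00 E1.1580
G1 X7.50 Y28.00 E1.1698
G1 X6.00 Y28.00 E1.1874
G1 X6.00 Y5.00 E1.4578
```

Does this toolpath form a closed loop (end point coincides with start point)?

yes

Start point (G0): (6.00, 5.00). End point (last G1): the path returns to the start — closed.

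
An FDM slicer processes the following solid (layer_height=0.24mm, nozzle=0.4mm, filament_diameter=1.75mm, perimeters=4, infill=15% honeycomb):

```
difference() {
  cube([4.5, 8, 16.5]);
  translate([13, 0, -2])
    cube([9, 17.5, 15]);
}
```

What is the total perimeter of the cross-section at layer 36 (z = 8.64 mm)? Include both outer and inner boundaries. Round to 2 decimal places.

At z = 8.64 mm: the cube (footprint 4.5×8) is included at this height (perimeter 25.00 mm); the cube at (13, 0) is present — its section is the full 9×17.5 rectangle (perimeter 53.00 mm); Subtracting the remaining from the first: starting from the 4.5×8 cube, the 9×17.5 cube at (13, 0) misses the remaining region (no effect) — boundary = 25.00 mm. Overall, the cross-section is a single solid region. Total boundary length (outer) = 25.00 mm.

25.00 mm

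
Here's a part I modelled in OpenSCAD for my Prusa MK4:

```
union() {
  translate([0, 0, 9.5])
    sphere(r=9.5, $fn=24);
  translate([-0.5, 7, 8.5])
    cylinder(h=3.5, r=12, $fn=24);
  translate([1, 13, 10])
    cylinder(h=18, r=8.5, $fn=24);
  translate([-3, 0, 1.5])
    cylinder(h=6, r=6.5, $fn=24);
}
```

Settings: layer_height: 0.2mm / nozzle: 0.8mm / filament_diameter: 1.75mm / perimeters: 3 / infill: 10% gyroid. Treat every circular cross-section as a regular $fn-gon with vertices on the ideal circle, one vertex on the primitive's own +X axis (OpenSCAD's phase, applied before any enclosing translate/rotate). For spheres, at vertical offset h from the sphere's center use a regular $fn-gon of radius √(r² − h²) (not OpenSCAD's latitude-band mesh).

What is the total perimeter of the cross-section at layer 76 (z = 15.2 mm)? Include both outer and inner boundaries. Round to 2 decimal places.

81.02 mm

At z = 15.2 mm: the sphere: section is a regular 24-gon, circumradius = √(r²−h²) = √(9.5²−5.7²) = 7.600 (perimeter = 2·24·7.600·sin(180°/24) = 47.62 mm); the cylinder at (-0.5, 7) does not reach this height (z outside [8.5, 12]); the r=8.5 cylinder at (1, 13) contributes a regular 24-gon of circumradius 8.5 (perimeter = 2·24·8.500·sin(180°/24) = 53.25 mm); the cylinder at (-3, 0) is not intersected at this z (z outside [1.5, 7.5]); Merging all regions: the regions partially overlap (shared area 18.71 mm²), so the edge portions inside another operand are dropped and the merged outline is re-measured after clipping — boundary = 81.02 mm. Overall, the cross-section is a single solid region. Total boundary length (outer) = 81.02 mm.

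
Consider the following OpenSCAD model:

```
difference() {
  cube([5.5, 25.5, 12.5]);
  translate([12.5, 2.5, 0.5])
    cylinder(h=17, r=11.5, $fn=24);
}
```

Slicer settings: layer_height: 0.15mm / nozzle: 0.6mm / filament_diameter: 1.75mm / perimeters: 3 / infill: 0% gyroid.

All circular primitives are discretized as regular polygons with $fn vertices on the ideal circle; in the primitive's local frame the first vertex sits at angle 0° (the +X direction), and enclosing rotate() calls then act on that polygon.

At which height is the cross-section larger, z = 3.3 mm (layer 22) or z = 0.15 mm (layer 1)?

Layer 22 (z = 3.3): the cube (footprint 5.5×25.5) is included at this height (area 140.25 mm²); the r=11.5 cylinder at (12.5, 2.5) contributes a regular 24-gon of circumradius 11.5 (area = (24/2)·11.500²·sin(360°/24) = 410.75 mm²); Taking the first minus the rest: starting from the 5.5×25.5 cube (140.25 mm²), the r=11.5 cylinder at (12.5, 2.5) partially overlaps it — only the 38.81 mm² overlap (of its 410.75 mm²) is removed, clipping the outline — area = 101.44 mm². So its area = 101.44 mm². Layer 1 (z = 0.15): the 5.5×25.5 cube contributes its full rectangle (area 140.25 mm²); the cylinder at (12.5, 2.5) does not reach this height (z outside [0.5, 17.5]); Subtracting the remaining from the first: none of the subtracted shapes is present at this height, so the 5.5×25.5 cube is unchanged — area = 140.25 mm². So its area = 140.25 mm². Layer 1 is larger (140.25 vs 101.44 mm²).

layer 1 (z = 0.15 mm)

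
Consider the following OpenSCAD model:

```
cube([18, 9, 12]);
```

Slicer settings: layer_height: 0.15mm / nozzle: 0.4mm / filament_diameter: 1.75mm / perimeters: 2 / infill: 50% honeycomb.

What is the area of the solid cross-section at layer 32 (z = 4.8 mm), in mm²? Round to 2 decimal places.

162.00 mm²

At z = 4.8 mm: the cube is present — its section is the full 18×9 rectangle (area 162.00 mm²). Overall, the cross-section is a single solid region. Net area = 162.00 mm².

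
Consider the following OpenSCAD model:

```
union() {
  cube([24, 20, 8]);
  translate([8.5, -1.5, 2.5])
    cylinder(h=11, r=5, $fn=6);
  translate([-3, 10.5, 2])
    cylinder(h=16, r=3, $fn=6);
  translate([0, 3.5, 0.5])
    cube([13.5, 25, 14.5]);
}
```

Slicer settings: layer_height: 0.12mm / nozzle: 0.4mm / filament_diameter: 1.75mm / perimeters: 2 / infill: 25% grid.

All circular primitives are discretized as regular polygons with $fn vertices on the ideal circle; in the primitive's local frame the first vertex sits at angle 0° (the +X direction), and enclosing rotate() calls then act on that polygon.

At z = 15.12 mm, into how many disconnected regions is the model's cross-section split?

At z = 15.12 mm: the cube is not intersected at this z (z outside [0, 8]); the cylinder at (8.5, -1.5) is absent (z outside [2.5, 13.5]); the cylinder at (-3, 10.5): section is a regular 6-gon, circumradius r=3; the cube at (0, 3.5) is not intersected at this z (z outside [0.5, 15]); Combining (union): only the r=3 cylinder at (-3, 10.5) is present, so the union is just that shape — 1 connected region. The result has 1 disconnected region.

1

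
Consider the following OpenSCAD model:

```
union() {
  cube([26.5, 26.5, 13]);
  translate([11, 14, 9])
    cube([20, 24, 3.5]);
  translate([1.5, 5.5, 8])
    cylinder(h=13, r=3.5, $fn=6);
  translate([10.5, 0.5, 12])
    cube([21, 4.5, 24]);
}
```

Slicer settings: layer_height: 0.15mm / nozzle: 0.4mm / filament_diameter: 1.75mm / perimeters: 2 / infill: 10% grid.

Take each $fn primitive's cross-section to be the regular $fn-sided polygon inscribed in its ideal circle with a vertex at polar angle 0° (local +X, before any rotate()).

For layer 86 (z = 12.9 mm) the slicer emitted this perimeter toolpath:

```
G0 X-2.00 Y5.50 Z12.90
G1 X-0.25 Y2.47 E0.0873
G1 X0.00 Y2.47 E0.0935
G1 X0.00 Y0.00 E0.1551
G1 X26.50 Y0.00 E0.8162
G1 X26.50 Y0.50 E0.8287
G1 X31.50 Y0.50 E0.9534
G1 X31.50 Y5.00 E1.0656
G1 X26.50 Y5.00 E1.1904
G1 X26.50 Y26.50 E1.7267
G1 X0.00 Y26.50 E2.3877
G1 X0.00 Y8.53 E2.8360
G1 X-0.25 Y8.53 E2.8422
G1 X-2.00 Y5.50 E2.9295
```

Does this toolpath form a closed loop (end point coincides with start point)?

Start point (G0): (-2.00, 5.50). End point (last G1): the path returns to the start — closed.

yes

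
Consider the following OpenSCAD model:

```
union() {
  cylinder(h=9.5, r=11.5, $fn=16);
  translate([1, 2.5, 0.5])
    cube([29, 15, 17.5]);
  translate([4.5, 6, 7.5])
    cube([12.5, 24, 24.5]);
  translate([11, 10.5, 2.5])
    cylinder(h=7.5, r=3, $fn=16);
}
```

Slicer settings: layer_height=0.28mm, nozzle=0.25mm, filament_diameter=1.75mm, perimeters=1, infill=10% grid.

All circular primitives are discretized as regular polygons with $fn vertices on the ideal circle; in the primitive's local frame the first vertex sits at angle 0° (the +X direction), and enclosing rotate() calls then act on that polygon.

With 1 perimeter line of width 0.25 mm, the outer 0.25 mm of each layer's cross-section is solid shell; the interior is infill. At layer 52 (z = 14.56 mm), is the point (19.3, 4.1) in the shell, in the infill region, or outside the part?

infill

At z = 14.56 mm: the cylinder is not intersected at this z (z outside [0, 9.5]); the cube at (1, 2.5) (footprint 29×15) is included at this height; the cube at (4.5, 6) (footprint 12.5×24) is included at this height; the cylinder at (11, 10.5) is not intersected at this z (z outside [2.5, 10]); Merging all regions: the regions partially overlap (shared area 143.75 mm²), so overlapping operands fuse into one piece — 1 connected region. Overall, the cross-section is a single solid region. The nearest boundary edge runs (30.00, 2.50)→(1.00, 2.50); distance from the point to it = 1.60 mm. The point is inside the cross-section and 1.60 mm from the nearest boundary — more than the 0.25 mm shell width (1 × 0.25), so it's in the infill interior.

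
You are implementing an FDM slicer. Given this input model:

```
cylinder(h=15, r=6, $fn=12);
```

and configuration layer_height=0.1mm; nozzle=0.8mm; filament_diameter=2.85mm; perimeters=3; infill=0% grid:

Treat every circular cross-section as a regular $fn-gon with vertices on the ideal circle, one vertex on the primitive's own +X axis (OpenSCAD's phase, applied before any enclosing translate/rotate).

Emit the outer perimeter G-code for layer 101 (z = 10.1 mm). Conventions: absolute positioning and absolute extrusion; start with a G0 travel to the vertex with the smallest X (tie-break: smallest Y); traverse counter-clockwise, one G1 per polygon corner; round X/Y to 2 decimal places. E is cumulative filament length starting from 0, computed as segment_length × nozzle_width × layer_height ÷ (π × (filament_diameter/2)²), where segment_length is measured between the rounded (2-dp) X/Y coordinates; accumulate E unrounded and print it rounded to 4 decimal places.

G0 X-6.00 Y0.00 Z10.10
G1 X-5.20 Y-3.00 E0.0389
G1 X-3.00 Y-5.20 E0.0780
G1 X0.00 Y-6.00 E0.1169
G1 X3.00 Y-5.20 E0.1558
G1 X5.20 Y-3.00 E0.1948
G1 X6.00 Y0.00 E0.2338
G1 X5.20 Y3.00 E0.2727
G1 X3.00 Y5.20 E0.3117
G1 X0.00 Y6.00 E0.3507
G1 X-3.00 Y5.20 E0.3896
G1 X-5.20 Y3.00 E0.4286
G1 X-6.00 Y0.00 E0.4676

At z = 10.1 mm: the r=6 cylinder contributes a regular 12-gon of circumradius 6. The outline is a single polygon with 12 vertices. Extrusion per mm of travel: 0.8 × 0.1 / (π × 1.425²) = 0.012540. Accumulating E over each segment gives final E = 0.4676.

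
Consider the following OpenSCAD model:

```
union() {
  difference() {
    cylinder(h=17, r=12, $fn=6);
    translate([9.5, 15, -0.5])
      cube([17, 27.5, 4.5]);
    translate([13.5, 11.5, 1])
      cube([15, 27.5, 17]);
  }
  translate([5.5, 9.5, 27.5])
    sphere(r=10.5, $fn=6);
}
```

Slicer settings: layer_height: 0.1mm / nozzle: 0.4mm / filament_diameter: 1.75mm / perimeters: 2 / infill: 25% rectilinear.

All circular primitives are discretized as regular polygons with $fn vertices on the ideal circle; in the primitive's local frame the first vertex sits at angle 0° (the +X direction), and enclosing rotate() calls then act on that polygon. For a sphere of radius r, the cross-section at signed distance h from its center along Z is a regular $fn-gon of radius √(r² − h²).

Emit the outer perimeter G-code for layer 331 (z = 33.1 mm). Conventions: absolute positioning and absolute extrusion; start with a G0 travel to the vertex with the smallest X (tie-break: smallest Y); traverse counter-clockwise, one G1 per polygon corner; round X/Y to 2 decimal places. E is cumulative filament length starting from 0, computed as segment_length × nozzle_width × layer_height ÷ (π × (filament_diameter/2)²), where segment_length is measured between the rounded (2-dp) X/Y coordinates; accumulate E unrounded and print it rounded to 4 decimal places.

At z = 33.1 mm: the cylinder does not reach this height (z outside [0, 17]); the cube at (9.5, 15) is not intersected at this z (z outside [-0.5, 4]); the cube at (13.5, 11.5) is absent (z outside [1, 18]); Subtracting the remaining from the first: the first operand is absent here, so nothing remains; the sphere at (5.5, 9.5): section is a regular 6-gon, circumradius = √(r²−h²) = √(10.5²−5.6²) = 8.882; Taking the union: only the r=10.5 sphere at (5.5, 9.5) is present, so the union is just that shape — 1 connected region. The outline is a single polygon with 6 vertices. Extrusion per mm of travel: 0.4 × 0.1 / (π × 0.875²) = 0.016630. Accumulating E over each segment gives final E = 0.8860.

G0 X-3.38 Y9.50 Z33.10
G1 X1.06 Y1.81 E0.1477
G1 X9.94 Y1.81 E0.2953
G1 X14.38 Y9.50 E0.4430
G1 X9.94 Y17.19 E0.5907
G1 X1.06 Y17.19 E0.7384
G1 X-3.38 Y9.50 E0.8860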